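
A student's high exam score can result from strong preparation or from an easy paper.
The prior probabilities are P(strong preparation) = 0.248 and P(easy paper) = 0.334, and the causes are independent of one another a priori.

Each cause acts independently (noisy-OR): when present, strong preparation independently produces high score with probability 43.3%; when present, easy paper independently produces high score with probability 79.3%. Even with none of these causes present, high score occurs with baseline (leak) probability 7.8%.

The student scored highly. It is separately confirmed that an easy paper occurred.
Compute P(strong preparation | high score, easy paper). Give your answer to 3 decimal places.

P(strong preparation | high score, easy paper) ≈ 0.267

Under noisy-OR, P(high score | causes) = 1 − (1−0.078)·∏(1−qᵢ) over the active causes.
Enumerate both values of strong preparation and weight by the priors:
  P(high score | easy paper) = 0.809146×0.752 + 0.891786×0.248
        = 0.608478 + 0.221163 = 0.829641
Configurations with strong preparation contribute 0.221163, so
  P(strong preparation | high score, easy paper) = 0.221163 / 0.829641 ≈ 0.267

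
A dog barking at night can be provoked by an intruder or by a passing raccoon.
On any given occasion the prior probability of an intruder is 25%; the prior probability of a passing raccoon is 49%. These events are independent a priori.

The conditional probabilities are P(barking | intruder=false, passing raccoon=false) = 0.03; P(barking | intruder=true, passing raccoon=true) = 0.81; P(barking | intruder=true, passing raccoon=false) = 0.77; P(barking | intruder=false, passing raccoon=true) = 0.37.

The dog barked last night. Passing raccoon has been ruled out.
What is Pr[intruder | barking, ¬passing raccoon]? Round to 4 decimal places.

P(barking | ¬passing raccoon) = 0.03·0.75 + 0.77·0.25 = 0.022500 + 0.192500 = 0.215000
Of this, 0.192500 comes from 0.77·0.25 (the intruder=true cases).
Hence the posterior is 0.192500/0.215000 ≈ 0.8953.

Pr[intruder | barking, ¬passing raccoon] ≈ 0.8953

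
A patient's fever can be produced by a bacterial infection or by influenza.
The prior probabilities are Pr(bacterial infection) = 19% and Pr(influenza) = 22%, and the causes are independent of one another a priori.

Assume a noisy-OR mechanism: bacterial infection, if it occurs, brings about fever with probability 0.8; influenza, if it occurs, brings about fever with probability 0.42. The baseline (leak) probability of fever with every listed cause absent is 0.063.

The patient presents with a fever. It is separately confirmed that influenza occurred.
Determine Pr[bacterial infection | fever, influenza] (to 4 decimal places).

Pr[bacterial infection | fever, influenza] ≈ 0.3141

Under noisy-OR, P(fever | causes) = 1 − (1−0.063)·∏(1−qᵢ) over the active causes.
P(fever | influenza) = 0.45654×0.81 + 0.891308×0.19 = 0.369797 + 0.169349 = 0.539146
Restricting to configurations with bacterial infection present: 0.891308×0.19 = 0.169349.
So P(bacterial infection | fever, influenza) = 0.169349/0.539146 ≈ 0.3141.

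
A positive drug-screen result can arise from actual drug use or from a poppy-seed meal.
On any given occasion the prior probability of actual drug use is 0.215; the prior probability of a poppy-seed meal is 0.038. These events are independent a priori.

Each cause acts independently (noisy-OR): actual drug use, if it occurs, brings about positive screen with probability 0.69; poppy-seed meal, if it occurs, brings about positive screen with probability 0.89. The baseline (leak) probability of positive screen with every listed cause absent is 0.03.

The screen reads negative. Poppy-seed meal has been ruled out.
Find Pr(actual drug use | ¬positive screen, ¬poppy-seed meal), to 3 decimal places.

Under noisy-OR, P(positive screen | causes) = 1 − (1−0.03)·∏(1−qᵢ) over the active causes.
P(¬positive screen | ¬poppy-seed meal) = 0.97·0.785 + 0.3007·0.215 = 0.761450 + 0.064650 = 0.826100
Of this, 0.064650 comes from 0.3007·0.215 (the actual drug use=true cases).
Hence the posterior is 0.064650/0.826100 ≈ 0.078.

Pr(actual drug use | ¬positive screen, ¬poppy-seed meal) ≈ 0.078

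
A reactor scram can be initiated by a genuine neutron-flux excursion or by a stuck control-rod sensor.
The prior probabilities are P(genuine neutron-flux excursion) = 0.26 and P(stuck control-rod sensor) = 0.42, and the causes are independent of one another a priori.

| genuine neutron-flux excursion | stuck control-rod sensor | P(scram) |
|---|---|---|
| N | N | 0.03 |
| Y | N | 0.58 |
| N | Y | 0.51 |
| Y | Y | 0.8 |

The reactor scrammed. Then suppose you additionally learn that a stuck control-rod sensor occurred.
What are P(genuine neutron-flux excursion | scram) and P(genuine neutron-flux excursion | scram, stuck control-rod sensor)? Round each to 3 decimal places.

P(scram) = 0.03×0.74×0.58 + 0.51×0.74×0.42 + 0.58×0.26×0.58 + 0.8×0.26×0.42 = 0.012876 + 0.158508 + 0.087464 + 0.087360 = 0.346208
Restricting to configurations with genuine neutron-flux excursion present: 0.087464 + 0.087360 = 0.174824.
So P(genuine neutron-flux excursion | scram) = 0.174824/0.346208 ≈ 0.505.

Now also conditioning on stuck control-rod sensor=true:
For the numerator, keep only genuine neutron-flux excursion=true terms: 0.8*0.26 = 0.208000
The normalizing constant is 0.51*0.74 + 0.8*0.26 = 0.585400
Posterior = 0.208000 / 0.585400 ≈ 0.355
The drop from 0.505 to 0.355 is the explaining-away (discounting) effect.

P(genuine neutron-flux excursion | scram) ≈ 0.505; P(genuine neutron-flux excursion | scram, stuck control-rod sensor) ≈ 0.355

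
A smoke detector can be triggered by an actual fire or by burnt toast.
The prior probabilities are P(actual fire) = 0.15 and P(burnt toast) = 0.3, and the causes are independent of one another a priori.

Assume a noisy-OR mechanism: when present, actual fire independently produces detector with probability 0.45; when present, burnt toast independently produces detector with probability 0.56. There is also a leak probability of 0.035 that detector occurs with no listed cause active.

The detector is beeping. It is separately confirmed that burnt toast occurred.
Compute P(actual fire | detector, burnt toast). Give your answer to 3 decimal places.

Under noisy-OR, P(detector | causes) = 1 − (1−0.035)·∏(1−qᵢ) over the active causes.
Weight on actual fire=true, given the evidence: 0.76647×0.15 = 0.114970
Denominator P(detector | burnt toast): 0.5754×0.85 + 0.76647×0.15 = 0.604060
P(actual fire | detector, burnt toast) = 0.114970/0.604060 ≈ 0.190

P(actual fire | detector, burnt toast) ≈ 0.190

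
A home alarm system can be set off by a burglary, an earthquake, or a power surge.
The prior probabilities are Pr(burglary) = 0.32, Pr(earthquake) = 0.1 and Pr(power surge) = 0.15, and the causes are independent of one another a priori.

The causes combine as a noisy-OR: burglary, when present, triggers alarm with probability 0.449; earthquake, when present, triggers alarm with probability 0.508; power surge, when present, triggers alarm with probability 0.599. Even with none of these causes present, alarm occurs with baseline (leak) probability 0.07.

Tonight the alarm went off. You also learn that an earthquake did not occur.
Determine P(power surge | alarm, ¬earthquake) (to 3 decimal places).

Under noisy-OR, P(alarm | causes) = 1 − (1−0.07)·∏(1−qᵢ) over the active causes.
P(alarm | ¬earthquake) = 0.07×0.68×0.85 + 0.62707×0.68×0.15 + 0.48757×0.32×0.85 + 0.794516×0.32×0.15 = 0.040460 + 0.063961 + 0.132619 + 0.038137 = 0.275177
Of this, 0.102098 comes from 0.063961 + 0.038137 (the power surge=true cases).
Hence the posterior is 0.102098/0.275177 ≈ 0.371.

P(power surge | alarm, ¬earthquake) ≈ 0.371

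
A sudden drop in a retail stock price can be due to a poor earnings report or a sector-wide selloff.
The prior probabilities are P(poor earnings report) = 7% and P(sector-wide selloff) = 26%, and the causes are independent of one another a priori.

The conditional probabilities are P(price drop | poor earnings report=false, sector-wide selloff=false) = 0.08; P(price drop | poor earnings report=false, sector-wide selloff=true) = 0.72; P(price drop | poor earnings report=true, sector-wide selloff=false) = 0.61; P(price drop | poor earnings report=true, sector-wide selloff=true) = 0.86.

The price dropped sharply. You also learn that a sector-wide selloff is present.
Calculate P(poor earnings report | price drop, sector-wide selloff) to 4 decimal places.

P(poor earnings report | price drop, sector-wide selloff) ≈ 0.0825

Sum P(price drop|·) weighted by the priors over both values of poor earnings report:
  P(price drop | sector-wide selloff) = 0.72×0.93 + 0.86×0.07
        = 0.669600 + 0.060200 = 0.729800
Keeping only the poor earnings report-present terms gives 0.060200, so
  P(poor earnings report | price drop, sector-wide selloff) = 0.060200 / 0.729800 ≈ 0.0825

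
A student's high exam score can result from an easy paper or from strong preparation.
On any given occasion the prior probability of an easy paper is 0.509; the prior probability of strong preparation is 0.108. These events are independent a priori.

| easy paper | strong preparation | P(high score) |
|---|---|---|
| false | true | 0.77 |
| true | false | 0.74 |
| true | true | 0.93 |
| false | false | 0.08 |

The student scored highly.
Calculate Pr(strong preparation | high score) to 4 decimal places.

Pr(strong preparation | high score) ≈ 0.1986

P(high score) = 0.08*0.491*0.892 + 0.77*0.491*0.108 + 0.74*0.509*0.892 + 0.93*0.509*0.108 = 0.035038 + 0.040832 + 0.335981 + 0.051124 = 0.462975
Restricting to configurations with strong preparation present: 0.040832 + 0.051124 = 0.091956.
P(strong preparation | high score) = 0.091956 / 0.462975 ≈ 0.1986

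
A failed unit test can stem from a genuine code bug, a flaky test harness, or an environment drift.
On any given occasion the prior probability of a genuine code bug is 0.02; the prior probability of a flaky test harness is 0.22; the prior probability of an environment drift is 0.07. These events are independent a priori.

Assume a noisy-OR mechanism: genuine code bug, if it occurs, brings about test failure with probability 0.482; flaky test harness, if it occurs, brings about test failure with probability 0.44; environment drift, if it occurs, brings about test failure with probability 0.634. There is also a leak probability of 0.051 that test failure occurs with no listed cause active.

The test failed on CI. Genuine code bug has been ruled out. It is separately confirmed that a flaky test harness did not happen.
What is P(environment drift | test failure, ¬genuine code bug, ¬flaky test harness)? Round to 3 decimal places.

Under noisy-OR, P(test failure | causes) = 1 − (1−0.051)·∏(1−qᵢ) over the active causes.
P(test failure | ¬genuine code bug, ¬flaky test harness) = 0.051*0.93 + 0.652666*0.07 = 0.047430 + 0.045687 = 0.093117
Restricting to configurations with environment drift present: 0.652666*0.07 = 0.045687.
Hence the posterior is 0.045687/0.093117 ≈ 0.491.

P(environment drift | test failure, ¬genuine code bug, ¬flaky test harness) ≈ 0.491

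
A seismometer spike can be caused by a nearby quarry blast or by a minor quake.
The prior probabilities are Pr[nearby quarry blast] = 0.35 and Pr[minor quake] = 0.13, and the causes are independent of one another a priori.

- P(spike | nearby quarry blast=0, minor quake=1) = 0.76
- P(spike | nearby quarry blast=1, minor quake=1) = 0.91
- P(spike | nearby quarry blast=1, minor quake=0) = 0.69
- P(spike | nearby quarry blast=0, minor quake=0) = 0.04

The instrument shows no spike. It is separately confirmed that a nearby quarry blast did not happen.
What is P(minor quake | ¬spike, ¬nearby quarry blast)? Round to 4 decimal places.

P(minor quake | ¬spike, ¬nearby quarry blast) ≈ 0.0360

Weight on minor quake=true, given the evidence: 0.24×0.13 = 0.031200
Denominator P(¬spike | ¬nearby quarry blast): 0.96×0.87 + 0.24×0.13 = 0.866400
P(minor quake | ¬spike, ¬nearby quarry blast) = 0.031200/0.866400 ≈ 0.0360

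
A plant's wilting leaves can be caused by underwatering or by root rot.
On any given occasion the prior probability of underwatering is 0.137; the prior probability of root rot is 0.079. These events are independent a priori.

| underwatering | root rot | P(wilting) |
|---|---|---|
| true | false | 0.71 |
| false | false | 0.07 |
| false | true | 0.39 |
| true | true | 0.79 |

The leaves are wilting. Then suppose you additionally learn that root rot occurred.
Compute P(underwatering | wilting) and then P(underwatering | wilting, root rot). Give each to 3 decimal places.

P(underwatering | wilting) ≈ 0.544; P(underwatering | wilting, root rot) ≈ 0.243

Numerator (weight on configurations with underwatering): 0.089586 + 0.008550 = 0.098136
Normalizer over all consistent configurations: 0.07*0.863*0.921 + 0.39*0.863*0.079 + 0.71*0.137*0.921 + 0.79*0.137*0.079 = 0.180363
P(underwatering | wilting) = 0.098136/0.180363 ≈ 0.544

Now also conditioning on root rot=true:
Sum P(wilting|·) weighted by the priors over both values of underwatering:
  P(wilting | root rot) = 0.39×0.863 + 0.79×0.137
        = 0.336570 + 0.108230 = 0.444800
Keeping only the underwatering-present terms gives 0.108230, so
  P(underwatering | wilting, root rot) = 0.108230 / 0.444800 ≈ 0.243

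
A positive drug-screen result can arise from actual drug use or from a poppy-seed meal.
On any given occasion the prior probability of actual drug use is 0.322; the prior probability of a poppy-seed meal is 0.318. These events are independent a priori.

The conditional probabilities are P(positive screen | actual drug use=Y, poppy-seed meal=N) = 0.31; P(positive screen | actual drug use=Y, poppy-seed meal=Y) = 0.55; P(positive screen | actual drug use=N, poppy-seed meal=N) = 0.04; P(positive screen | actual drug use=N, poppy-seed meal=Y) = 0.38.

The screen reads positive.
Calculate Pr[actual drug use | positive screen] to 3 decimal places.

Enumerate the 4 (actual drug use, poppy-seed meal) configurations and weight by the priors:
  P(positive screen) = 0.04*0.678*0.682 + 0.38*0.678*0.318 + 0.31*0.322*0.682 + 0.55*0.322*0.318
        = 0.018496 + 0.081930 + 0.068077 + 0.056318 = 0.224821
Keeping only the actual drug use-present terms gives 0.124395, so
  P(actual drug use | positive screen) = 0.124395 / 0.224821 ≈ 0.553

Pr[actual drug use | positive screen] ≈ 0.553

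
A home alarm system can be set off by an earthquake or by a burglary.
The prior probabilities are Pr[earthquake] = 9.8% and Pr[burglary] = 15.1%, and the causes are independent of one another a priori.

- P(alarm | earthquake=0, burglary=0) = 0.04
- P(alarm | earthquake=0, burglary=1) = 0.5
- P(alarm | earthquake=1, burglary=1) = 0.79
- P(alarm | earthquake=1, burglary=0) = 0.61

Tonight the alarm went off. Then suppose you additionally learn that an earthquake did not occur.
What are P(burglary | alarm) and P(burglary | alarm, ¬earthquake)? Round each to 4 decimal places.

P(burglary | alarm) ≈ 0.4951; P(burglary | alarm, ¬earthquake) ≈ 0.6897

P(alarm) = 0.04×0.902×0.849 + 0.5×0.902×0.151 + 0.61×0.098×0.849 + 0.79×0.098×0.151 = 0.030632 + 0.068101 + 0.050753 + 0.011690 = 0.161176
Restricting to configurations with burglary present: 0.068101 + 0.011690 = 0.079791.
So P(burglary | alarm) = 0.079791/0.161176 ≈ 0.4951.

With the extra evidence:
Numerator (weight on configurations with burglary): 0.5·0.151 = 0.075500
Denominator P(alarm | ¬earthquake): 0.04·0.849 + 0.5·0.151 = 0.109460
Posterior = 0.075500 / 0.109460 ≈ 0.6897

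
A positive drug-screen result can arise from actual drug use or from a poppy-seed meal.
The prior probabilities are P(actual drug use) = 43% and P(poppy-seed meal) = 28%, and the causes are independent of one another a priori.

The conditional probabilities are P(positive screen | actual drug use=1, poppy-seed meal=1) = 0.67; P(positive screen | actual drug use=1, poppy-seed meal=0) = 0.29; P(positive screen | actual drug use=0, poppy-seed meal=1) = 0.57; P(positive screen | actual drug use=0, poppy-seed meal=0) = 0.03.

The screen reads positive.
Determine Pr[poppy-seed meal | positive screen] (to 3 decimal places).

Pr[poppy-seed meal | positive screen] ≈ 0.627

P(positive screen) = 0.03*0.57*0.72 + 0.57*0.57*0.28 + 0.29*0.43*0.72 + 0.67*0.43*0.28 = 0.012312 + 0.090972 + 0.089784 + 0.080668 = 0.273736
Restricting to configurations with poppy-seed meal present: 0.090972 + 0.080668 = 0.171640.
P(poppy-seed meal | positive screen) = 0.171640 / 0.273736 ≈ 0.627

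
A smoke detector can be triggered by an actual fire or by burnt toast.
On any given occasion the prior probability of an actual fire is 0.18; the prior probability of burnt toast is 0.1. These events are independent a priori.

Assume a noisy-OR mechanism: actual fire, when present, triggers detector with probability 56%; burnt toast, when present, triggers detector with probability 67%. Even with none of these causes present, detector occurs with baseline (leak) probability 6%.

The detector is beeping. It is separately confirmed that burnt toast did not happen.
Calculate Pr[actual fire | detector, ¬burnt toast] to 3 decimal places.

Under noisy-OR, P(detector | causes) = 1 − (1−0.06)·∏(1−qᵢ) over the active causes.
Numerator (weight on configurations with actual fire): 0.5864*0.18 = 0.105552
The normalizing constant is 0.06*0.82 + 0.5864*0.18 = 0.154752
P(actual fire | detector, ¬burnt toast) = 0.105552/0.154752 ≈ 0.682

Pr[actual fire | detector, ¬burnt toast] ≈ 0.682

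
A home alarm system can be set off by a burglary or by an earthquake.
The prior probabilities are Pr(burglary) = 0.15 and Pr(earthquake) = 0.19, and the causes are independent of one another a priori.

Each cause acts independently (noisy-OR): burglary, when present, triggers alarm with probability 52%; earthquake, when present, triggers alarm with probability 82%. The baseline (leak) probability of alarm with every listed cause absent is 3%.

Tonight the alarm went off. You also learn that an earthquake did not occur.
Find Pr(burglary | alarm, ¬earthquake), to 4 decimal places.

Pr(burglary | alarm, ¬earthquake) ≈ 0.7587

Under noisy-OR, P(alarm | causes) = 1 − (1−0.03)·∏(1−qᵢ) over the active causes.
Weight on burglary=true, given the evidence: 0.5344·0.15 = 0.080160
Denominator P(alarm | ¬earthquake): 0.03·0.85 + 0.5344·0.15 = 0.105660
Posterior = 0.080160 / 0.105660 ≈ 0.7587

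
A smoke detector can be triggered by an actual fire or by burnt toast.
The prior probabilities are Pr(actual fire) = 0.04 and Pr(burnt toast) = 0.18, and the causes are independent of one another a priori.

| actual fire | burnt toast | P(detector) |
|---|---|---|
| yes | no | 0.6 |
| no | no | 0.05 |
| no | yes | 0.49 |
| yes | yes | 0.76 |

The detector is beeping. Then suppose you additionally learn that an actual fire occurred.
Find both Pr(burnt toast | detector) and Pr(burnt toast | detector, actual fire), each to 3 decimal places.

Pr(burnt toast | detector) ≈ 0.604; Pr(burnt toast | detector, actual fire) ≈ 0.218

For the numerator, keep only burnt toast=true terms: 0.084672 + 0.005472 = 0.090144
Denominator P(detector): 0.05×0.96×0.82 + 0.49×0.96×0.18 + 0.6×0.04×0.82 + 0.76×0.04×0.18 = 0.149184
Posterior = 0.090144 / 0.149184 ≈ 0.604

Now also conditioning on actual fire=true:
Sum P(detector|·) weighted by the priors over both values of burnt toast:
  P(detector | actual fire) = 0.6*0.82 + 0.76*0.18
        = 0.492000 + 0.136800 = 0.628800
The terms with burnt toast present sum to 0.136800, so
  P(burnt toast | detector, actual fire) = 0.136800 / 0.628800 ≈ 0.218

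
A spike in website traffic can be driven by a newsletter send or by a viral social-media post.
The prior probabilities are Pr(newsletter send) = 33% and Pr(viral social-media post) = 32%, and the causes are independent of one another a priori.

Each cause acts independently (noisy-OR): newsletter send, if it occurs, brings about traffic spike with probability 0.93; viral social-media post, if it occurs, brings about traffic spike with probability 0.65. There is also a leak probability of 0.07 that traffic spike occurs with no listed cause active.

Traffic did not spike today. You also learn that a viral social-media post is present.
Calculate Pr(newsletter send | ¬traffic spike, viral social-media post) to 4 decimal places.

Under noisy-OR, P(traffic spike | causes) = 1 − (1−0.07)·∏(1−qᵢ) over the active causes.
Sum P(¬traffic spike|·) weighted by the priors over both values of newsletter send:
  P(¬traffic spike | viral social-media post) = 0.3255·0.67 + 0.022785·0.33
        = 0.218085 + 0.007519 = 0.225604
Keeping only the newsletter send-present terms gives 0.007519, so
  P(newsletter send | ¬traffic spike, viral social-media post) = 0.007519 / 0.225604 ≈ 0.0333

Pr(newsletter send | ¬traffic spike, viral social-media post) ≈ 0.0333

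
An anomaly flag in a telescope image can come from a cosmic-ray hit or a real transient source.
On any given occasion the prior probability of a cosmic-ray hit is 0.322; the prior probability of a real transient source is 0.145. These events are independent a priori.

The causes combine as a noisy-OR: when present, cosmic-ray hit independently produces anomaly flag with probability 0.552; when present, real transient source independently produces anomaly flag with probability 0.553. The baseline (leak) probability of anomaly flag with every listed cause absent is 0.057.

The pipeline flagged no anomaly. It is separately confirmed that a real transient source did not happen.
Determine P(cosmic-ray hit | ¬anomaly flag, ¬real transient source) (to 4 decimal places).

Under noisy-OR, P(anomaly flag | causes) = 1 − (1−0.057)·∏(1−qᵢ) over the active causes.
P(¬anomaly flag | ¬real transient source) = 0.943·0.678 + 0.422464·0.322 = 0.639354 + 0.136033 = 0.775387
Restricting to configurations with cosmic-ray hit present: 0.422464·0.322 = 0.136033.
So P(cosmic-ray hit | ¬anomaly flag, ¬real transient source) = 0.136033/0.775387 ≈ 0.1754.

P(cosmic-ray hit | ¬anomaly flag, ¬real transient source) ≈ 0.1754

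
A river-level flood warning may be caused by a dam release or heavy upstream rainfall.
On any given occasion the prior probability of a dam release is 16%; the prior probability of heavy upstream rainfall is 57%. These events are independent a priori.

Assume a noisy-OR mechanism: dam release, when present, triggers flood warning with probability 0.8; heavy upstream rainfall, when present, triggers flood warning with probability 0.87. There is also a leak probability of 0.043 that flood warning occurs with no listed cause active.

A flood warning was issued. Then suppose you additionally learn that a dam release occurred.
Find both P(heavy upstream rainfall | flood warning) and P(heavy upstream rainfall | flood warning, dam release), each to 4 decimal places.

P(heavy upstream rainfall | flood warning) ≈ 0.8772; P(heavy upstream rainfall | flood warning, dam release) ≈ 0.6152

Under noisy-OR, P(flood warning | causes) = 1 − (1−0.043)·∏(1−qᵢ) over the active causes.
Sum P(flood warning|·) weighted by the priors over the 4 (dam release, heavy upstream rainfall) configurations:
  P(flood warning) = 0.043·0.84·0.43 + 0.87559·0.84·0.57 + 0.8086·0.16·0.43 + 0.975118·0.16·0.57
        = 0.015532 + 0.419232 + 0.055632 + 0.088931 = 0.579327
The terms with heavy upstream rainfall present sum to 0.508163, so
  P(heavy upstream rainfall | flood warning) = 0.508163 / 0.579327 ≈ 0.8772

Now condition on the additional information:
Numerator (weight on configurations with heavy upstream rainfall): 0.975118×0.57 = 0.555817
The normalizing constant is 0.8086×0.43 + 0.975118×0.57 = 0.903515
P(heavy upstream rainfall | flood warning, dam release) = 0.555817/0.903515 ≈ 0.6152
The drop from 0.8772 to 0.6152 is the explaining-away (discounting) effect.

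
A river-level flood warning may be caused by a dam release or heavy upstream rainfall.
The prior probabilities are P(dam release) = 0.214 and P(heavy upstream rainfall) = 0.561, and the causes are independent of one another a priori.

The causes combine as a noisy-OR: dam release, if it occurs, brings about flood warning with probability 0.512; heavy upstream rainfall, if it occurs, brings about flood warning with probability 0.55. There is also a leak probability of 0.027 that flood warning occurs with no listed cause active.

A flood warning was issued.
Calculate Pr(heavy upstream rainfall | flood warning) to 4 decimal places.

Pr(heavy upstream rainfall | flood warning) ≈ 0.8537

Under noisy-OR, P(flood warning | causes) = 1 − (1−0.027)·∏(1−qᵢ) over the active causes.
Numerator (weight on configurations with heavy upstream rainfall): 0.247878 + 0.094402 = 0.342280
Normalizer over all consistent configurations: 0.027*0.786*0.439 + 0.56215*0.786*0.561 + 0.525176*0.214*0.439 + 0.786329*0.214*0.561 = 0.400934
Posterior = 0.342280 / 0.400934 ≈ 0.8537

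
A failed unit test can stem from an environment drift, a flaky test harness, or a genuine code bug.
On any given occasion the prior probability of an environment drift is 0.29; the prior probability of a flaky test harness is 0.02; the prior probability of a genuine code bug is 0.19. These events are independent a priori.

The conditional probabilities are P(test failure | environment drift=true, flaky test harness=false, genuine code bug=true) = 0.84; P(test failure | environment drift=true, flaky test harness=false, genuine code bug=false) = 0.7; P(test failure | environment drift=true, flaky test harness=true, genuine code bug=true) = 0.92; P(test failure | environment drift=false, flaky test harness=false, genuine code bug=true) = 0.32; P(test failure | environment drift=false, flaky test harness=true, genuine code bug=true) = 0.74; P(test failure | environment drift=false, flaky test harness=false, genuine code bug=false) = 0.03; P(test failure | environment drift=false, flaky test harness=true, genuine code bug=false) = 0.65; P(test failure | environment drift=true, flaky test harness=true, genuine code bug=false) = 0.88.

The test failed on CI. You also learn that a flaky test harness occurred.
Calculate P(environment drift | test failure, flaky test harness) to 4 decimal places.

Weight on environment drift=true, given the evidence: 0.206712 + 0.050692 = 0.257404
Denominator P(test failure | flaky test harness): 0.65·0.71·0.81 + 0.74·0.71·0.19 + 0.88·0.29·0.81 + 0.92·0.29·0.19 = 0.731045
Posterior = 0.257404 / 0.731045 ≈ 0.3521

P(environment drift | test failure, flaky test harness) ≈ 0.3521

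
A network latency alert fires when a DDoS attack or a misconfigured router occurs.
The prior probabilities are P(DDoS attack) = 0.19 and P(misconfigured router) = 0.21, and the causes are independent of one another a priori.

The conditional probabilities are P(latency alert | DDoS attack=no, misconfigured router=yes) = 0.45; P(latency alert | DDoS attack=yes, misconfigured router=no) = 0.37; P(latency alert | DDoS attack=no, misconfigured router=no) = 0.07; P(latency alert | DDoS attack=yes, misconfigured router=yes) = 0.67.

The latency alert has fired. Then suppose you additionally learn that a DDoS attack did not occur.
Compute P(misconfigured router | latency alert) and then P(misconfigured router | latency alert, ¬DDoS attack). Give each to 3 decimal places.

Weight on misconfigured router=true, given the evidence: 0.076545 + 0.026733 = 0.103278
Denominator P(latency alert): 0.07·0.81·0.79 + 0.45·0.81·0.21 + 0.37·0.19·0.79 + 0.67·0.19·0.21 = 0.203608
Posterior = 0.103278 / 0.203608 ≈ 0.507

Now also conditioning on DDoS attack≠true:
Numerator (weight on configurations with misconfigured router): 0.45·0.21 = 0.094500
The normalizing constant is 0.07·0.79 + 0.45·0.21 = 0.149800
P(misconfigured router | latency alert, ¬DDoS attack) = 0.094500/0.149800 ≈ 0.631
With DDoS attack excluded, misconfigured router must carry more of the explanatory weight for the latency alert.

P(misconfigured router | latency alert) ≈ 0.507; P(misconfigured router | latency alert, ¬DDoS attack) ≈ 0.631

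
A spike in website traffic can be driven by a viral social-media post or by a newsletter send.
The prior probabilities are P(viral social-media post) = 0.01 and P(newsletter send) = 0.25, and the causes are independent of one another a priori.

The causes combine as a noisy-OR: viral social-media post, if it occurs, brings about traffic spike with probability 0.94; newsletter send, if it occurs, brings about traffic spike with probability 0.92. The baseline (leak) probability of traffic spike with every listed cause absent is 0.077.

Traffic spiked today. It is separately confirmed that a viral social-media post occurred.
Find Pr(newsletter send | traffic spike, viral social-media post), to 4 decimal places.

Pr(newsletter send | traffic spike, viral social-media post) ≈ 0.2600

Under noisy-OR, P(traffic spike | causes) = 1 − (1−0.077)·∏(1−qᵢ) over the active causes.
Numerator (weight on configurations with newsletter send): 0.99557*0.25 = 0.248892
Normalizer over all consistent configurations: 0.94462*0.75 + 0.99557*0.25 = 0.957357
P(newsletter send | traffic spike, viral social-media post) = 0.248892/0.957357 ≈ 0.2600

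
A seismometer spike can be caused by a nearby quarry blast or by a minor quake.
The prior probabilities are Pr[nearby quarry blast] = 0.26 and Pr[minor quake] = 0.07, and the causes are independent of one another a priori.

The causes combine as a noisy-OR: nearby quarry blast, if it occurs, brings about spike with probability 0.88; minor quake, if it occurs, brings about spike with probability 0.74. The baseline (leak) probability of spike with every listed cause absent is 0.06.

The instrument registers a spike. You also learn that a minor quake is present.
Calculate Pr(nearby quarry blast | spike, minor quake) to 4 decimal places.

Under noisy-OR, P(spike | causes) = 1 − (1−0.06)·∏(1−qᵢ) over the active causes.
Numerator (weight on configurations with nearby quarry blast): 0.970672*0.26 = 0.252375
Denominator P(spike | minor quake): 0.7556*0.74 + 0.970672*0.26 = 0.811519
Posterior = 0.252375 / 0.811519 ≈ 0.3110

Pr(nearby quarry blast | spike, minor quake) ≈ 0.3110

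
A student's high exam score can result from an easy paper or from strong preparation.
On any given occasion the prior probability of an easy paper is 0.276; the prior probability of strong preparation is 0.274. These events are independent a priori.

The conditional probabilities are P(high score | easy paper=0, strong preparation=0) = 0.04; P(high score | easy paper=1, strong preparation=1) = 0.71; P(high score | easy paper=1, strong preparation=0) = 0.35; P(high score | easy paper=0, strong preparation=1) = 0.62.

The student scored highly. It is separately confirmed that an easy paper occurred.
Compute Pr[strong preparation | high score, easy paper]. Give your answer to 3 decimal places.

P(high score | easy paper) = 0.35×0.726 + 0.71×0.274 = 0.254100 + 0.194540 = 0.448640
The strong preparation-present share is 0.71×0.274 = 0.194540.
P(strong preparation | high score, easy paper) = 0.194540 / 0.448640 ≈ 0.434

Pr[strong preparation | high score, easy paper] ≈ 0.434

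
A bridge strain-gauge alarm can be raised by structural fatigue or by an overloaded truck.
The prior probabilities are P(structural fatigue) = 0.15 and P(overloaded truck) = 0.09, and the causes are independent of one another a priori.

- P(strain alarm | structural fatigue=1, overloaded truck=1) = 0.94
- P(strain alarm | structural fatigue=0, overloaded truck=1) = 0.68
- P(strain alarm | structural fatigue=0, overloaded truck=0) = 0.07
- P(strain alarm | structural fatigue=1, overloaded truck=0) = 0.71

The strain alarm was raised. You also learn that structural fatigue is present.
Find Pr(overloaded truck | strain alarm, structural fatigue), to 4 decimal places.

Pr(overloaded truck | strain alarm, structural fatigue) ≈ 0.1158

For the numerator, keep only overloaded truck=true terms: 0.94·0.09 = 0.084600
Normalizer over all consistent configurations: 0.71·0.91 + 0.94·0.09 = 0.730700
Posterior = 0.084600 / 0.730700 ≈ 0.1158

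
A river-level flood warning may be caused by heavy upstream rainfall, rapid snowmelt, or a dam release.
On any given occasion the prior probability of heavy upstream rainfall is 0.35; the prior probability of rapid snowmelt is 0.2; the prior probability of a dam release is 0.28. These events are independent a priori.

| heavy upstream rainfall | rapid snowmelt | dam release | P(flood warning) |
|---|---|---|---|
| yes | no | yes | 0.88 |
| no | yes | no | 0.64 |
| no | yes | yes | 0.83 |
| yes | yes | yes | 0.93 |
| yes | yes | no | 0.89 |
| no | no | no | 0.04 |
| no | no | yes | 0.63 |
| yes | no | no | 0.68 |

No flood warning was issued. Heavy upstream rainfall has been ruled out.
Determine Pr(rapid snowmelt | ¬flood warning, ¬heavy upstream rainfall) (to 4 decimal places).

P(¬flood warning | ¬heavy upstream rainfall) = 0.96·0.8·0.72 + 0.37·0.8·0.28 + 0.36·0.2·0.72 + 0.17·0.2·0.28 = 0.552960 + 0.082880 + 0.051840 + 0.009520 = 0.697200
Restricting to configurations with rapid snowmelt present: 0.051840 + 0.009520 = 0.061360.
P(rapid snowmelt | ¬flood warning, ¬heavy upstream rainfall) = 0.061360 / 0.697200 ≈ 0.0880

Pr(rapid snowmelt | ¬flood warning, ¬heavy upstream rainfall) ≈ 0.0880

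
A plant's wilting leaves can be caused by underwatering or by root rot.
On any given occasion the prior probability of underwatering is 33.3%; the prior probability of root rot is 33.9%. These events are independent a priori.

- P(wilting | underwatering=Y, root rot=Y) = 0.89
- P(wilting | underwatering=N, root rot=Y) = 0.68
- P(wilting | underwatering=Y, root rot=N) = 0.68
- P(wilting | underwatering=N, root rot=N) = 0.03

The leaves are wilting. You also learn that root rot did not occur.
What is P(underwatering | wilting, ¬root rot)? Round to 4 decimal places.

Weight on underwatering=true, given the evidence: 0.68·0.333 = 0.226440
Normalizer over all consistent configurations: 0.03·0.667 + 0.68·0.333 = 0.246450
P(underwatering | wilting, ¬root rot) = 0.226440/0.246450 ≈ 0.9188

P(underwatering | wilting, ¬root rot) ≈ 0.9188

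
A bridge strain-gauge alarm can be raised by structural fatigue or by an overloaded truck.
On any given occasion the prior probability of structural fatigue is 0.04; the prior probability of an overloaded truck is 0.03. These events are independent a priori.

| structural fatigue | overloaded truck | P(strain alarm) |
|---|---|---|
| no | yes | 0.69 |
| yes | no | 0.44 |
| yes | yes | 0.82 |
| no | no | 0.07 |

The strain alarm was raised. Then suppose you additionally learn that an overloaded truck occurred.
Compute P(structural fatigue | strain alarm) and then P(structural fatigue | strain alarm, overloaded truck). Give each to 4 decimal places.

Numerator (weight on configurations with structural fatigue): 0.017072 + 0.000984 = 0.018056
Denominator P(strain alarm): 0.07×0.96×0.97 + 0.69×0.96×0.03 + 0.44×0.04×0.97 + 0.82×0.04×0.03 = 0.103112
P(structural fatigue | strain alarm) = 0.018056/0.103112 ≈ 0.1751

Now condition on the additional information:
For the numerator, keep only structural fatigue=true terms: 0.82×0.04 = 0.032800
The normalizing constant is 0.69×0.96 + 0.82×0.04 = 0.695200
Posterior = 0.032800 / 0.695200 ≈ 0.0472

P(structural fatigue | strain alarm) ≈ 0.1751; P(structural fatigue | strain alarm, overloaded truck) ≈ 0.0472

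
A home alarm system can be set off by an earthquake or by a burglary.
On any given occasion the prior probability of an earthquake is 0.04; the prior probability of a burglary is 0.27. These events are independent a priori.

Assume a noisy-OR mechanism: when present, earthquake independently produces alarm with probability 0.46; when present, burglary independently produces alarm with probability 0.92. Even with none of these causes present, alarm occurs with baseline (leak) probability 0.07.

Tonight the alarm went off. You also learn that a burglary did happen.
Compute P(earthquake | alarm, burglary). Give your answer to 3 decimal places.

P(earthquake | alarm, burglary) ≈ 0.041

Under noisy-OR, P(alarm | causes) = 1 − (1−0.07)·∏(1−qᵢ) over the active causes.
P(alarm | burglary) = 0.9256·0.96 + 0.959824·0.04 = 0.888576 + 0.038393 = 0.926969
Restricting to configurations with earthquake present: 0.959824·0.04 = 0.038393.
P(earthquake | alarm, burglary) = 0.038393 / 0.926969 ≈ 0.041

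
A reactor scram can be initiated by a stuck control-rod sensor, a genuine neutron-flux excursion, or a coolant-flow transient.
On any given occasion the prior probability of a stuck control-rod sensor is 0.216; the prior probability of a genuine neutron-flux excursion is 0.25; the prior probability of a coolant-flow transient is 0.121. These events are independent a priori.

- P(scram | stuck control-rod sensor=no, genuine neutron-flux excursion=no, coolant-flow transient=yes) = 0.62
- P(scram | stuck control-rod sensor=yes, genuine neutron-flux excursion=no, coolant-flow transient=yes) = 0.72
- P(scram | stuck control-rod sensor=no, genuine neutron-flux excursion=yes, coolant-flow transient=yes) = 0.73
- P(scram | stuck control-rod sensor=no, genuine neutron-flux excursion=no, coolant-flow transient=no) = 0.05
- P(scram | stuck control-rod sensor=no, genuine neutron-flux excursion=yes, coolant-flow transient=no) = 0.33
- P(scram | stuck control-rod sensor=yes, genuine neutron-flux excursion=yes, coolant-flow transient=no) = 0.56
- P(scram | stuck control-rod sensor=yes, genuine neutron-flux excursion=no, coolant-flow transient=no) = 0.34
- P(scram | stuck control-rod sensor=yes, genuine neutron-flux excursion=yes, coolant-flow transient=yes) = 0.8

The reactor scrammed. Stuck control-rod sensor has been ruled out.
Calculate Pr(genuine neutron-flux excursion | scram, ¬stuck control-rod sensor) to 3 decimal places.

Pr(genuine neutron-flux excursion | scram, ¬stuck control-rod sensor) ≈ 0.515

By total probability over the 4 (genuine neutron-flux excursion, coolant-flow transient) configurations:
  P(scram | ¬stuck control-rod sensor) = 0.05*0.75*0.879 + 0.62*0.75*0.121 + 0.33*0.25*0.879 + 0.73*0.25*0.121
        = 0.032963 + 0.056265 + 0.072517 + 0.022082 = 0.183827
The terms with genuine neutron-flux excursion present sum to 0.094599, so
  P(genuine neutron-flux excursion | scram, ¬stuck control-rod sensor) = 0.094599 / 0.183827 ≈ 0.515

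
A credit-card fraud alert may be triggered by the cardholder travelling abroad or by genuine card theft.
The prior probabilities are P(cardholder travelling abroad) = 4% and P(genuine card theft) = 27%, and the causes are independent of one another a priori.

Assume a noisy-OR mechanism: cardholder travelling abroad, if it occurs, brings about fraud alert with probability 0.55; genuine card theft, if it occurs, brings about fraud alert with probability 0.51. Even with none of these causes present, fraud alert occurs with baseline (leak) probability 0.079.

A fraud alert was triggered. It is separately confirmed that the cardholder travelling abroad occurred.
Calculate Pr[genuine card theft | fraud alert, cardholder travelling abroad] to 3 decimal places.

Pr[genuine card theft | fraud alert, cardholder travelling abroad] ≈ 0.335

Under noisy-OR, P(fraud alert | causes) = 1 − (1−0.079)·∏(1−qᵢ) over the active causes.
Weight on genuine card theft=true, given the evidence: 0.79692*0.27 = 0.215168
Denominator P(fraud alert | cardholder travelling abroad): 0.58555*0.73 + 0.79692*0.27 = 0.642619
Posterior = 0.215168 / 0.642619 ≈ 0.335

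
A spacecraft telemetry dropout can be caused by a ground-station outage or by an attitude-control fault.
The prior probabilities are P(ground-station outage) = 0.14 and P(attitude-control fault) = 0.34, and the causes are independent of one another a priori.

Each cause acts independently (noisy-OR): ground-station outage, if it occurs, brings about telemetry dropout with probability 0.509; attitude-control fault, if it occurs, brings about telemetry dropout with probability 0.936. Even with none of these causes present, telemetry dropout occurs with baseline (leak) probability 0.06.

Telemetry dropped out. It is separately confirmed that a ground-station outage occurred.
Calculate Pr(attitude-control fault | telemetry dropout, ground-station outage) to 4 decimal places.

Pr(attitude-control fault | telemetry dropout, ground-station outage) ≈ 0.4814

Under noisy-OR, P(telemetry dropout | causes) = 1 − (1−0.06)·∏(1−qᵢ) over the active causes.
Numerator (weight on configurations with attitude-control fault): 0.970461*0.34 = 0.329957
The normalizing constant is 0.53846*0.66 + 0.970461*0.34 = 0.685341
Posterior = 0.329957 / 0.685341 ≈ 0.4814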